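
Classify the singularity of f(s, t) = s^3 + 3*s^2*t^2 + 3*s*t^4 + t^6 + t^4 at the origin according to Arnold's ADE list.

The Hessian of f at 0 has rank 0. Corank 2; j^3 = s^3 is a perfect cube, so E-series; the 4-jet and mu = 6 give E_6.

E_{6}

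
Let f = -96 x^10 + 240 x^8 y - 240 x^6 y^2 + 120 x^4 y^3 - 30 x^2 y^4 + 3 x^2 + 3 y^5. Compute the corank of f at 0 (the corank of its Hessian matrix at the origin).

Hessian at 0 has rank 1.

1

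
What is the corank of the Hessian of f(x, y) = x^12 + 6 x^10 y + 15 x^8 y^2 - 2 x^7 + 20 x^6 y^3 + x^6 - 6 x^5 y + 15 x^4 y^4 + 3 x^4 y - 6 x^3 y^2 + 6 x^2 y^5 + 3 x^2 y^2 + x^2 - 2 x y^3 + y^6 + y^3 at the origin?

The Hessian at 0 is [[2, 0], [0, 0]] of rank 1; hence corank 1.

1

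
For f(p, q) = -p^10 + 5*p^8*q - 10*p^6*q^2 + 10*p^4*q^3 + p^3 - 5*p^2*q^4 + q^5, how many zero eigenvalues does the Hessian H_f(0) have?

2

Hessian at 0 has rank 0.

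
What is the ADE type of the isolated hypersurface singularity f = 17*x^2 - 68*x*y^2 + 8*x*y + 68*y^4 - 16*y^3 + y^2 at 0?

A_1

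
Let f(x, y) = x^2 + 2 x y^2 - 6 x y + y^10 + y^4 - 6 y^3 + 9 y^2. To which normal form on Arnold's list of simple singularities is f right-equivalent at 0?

A_{9}

The Hessian of f at 0 has rank 1. Corank 1: A-series; mu = 9 gives A_9.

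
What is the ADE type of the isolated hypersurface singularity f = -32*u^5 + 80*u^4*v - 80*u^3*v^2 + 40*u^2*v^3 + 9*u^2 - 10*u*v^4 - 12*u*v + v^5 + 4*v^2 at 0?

A4

The Hessian of f at 0 is [[18, -12], [-12, 8]] with rank 1, so corank 1. A Groebner basis of the Jacobian ideal J(f) in C{u,v} is {v^4, u - 2*v/3}; counting standard monomials gives mu = 4. Corank 1: A-series; mu = 4 gives A_4.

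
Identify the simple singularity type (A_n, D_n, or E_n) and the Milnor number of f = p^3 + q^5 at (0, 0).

The Hessian of f at 0 is [[0, 0], [0, 0]] with rank 0, so corank 2. A Groebner basis of the Jacobian ideal J(f) in C{p,q} is {q^4, p^2}; counting standard monomials gives mu = 8. Corank 2; j^3 = p^3 is a perfect cube, so E-series; the 5-jet and mu = 8 give E_8.

Type E8, Milnor number mu = 8.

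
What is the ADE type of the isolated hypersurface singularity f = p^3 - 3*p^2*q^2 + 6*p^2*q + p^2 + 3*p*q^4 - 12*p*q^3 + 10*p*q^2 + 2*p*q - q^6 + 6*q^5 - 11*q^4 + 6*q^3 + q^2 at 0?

A_2

The Hessian of f at 0 is [[2, 2], [2, 2]] with rank 1, so corank 1. A Groebner basis of the Jacobian ideal J(f) in C{p,q} is {q^2, p + q}; counting standard monomials gives mu = 2. Corank 1: A-series; mu = 2 gives A_2.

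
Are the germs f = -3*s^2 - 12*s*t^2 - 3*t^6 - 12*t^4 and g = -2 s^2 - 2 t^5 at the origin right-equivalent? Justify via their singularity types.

No.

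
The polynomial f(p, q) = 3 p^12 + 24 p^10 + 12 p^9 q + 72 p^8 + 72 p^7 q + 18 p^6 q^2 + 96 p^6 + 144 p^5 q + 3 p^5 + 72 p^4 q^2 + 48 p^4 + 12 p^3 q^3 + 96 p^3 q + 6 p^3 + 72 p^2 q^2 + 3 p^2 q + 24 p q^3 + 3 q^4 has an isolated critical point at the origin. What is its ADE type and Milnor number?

The Hessian of f at 0 has rank 0. Corank 2; j^3 = 3*p^2*(2*p + q) has shape L^2 M (L != M), so D-series; mu = 5 gives D_5.

Type D5, Milnor number mu = 5.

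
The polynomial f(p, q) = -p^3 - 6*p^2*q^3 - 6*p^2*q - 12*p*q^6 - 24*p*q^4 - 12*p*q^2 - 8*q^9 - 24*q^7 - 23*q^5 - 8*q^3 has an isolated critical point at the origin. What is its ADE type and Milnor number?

Type E_{8}, Milnor number mu = 8.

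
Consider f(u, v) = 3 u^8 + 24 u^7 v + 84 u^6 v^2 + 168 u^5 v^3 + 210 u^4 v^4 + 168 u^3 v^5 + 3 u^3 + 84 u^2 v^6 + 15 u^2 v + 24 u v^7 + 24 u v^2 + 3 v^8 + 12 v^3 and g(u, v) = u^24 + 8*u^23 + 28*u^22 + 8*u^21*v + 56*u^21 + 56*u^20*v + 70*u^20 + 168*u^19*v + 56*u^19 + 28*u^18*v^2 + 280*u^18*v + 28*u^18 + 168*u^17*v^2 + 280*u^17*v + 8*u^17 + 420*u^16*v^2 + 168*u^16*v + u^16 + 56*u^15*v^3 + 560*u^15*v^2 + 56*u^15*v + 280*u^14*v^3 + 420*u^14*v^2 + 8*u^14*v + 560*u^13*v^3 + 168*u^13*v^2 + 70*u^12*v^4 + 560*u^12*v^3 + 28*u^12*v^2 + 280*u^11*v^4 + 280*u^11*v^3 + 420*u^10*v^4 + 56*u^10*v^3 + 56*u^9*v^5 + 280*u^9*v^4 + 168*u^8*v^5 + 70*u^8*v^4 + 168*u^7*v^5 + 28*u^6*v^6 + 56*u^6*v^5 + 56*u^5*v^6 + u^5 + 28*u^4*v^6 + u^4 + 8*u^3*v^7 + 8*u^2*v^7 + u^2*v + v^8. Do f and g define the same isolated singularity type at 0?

The Hessian of f at 0 is [[0, 0], [0, 0]] with rank 0, so corank 2. A Groebner basis of the Jacobian ideal J(f) in C{u,v} is {-u*v/8 + v^7 - v^2/4, u*v^2 + 2*v^3, u^2 + 3*u*v + 2*v^2}; counting standard monomials gives mu = 9. Corank 2; j^3 = 3*(u + v)*(u + 2*v)^2 has shape L^2 M (L != M), so D-series; mu = 9 gives D_9. The Hessian of g at 0 is [[0, 0], [0, 0]] with rank 0, so corank 2. A Groebner basis of the Jacobian ideal J(g) in C{u,v} is {u^2/8 + v^7, u^3, u*v}; counting standard monomials gives mu = 9. Corank 2; j^3 = u^2*v has shape L^2 M (L != M), so D-series; mu = 9 gives D_9. Both have type D_9, hence right-equivalent.

Yes.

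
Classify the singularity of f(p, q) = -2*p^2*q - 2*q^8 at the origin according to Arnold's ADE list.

The Hessian of f at 0 has rank 0. Corank 2; j^3 = -2*p^2*q has shape L^2 M (L != M), so D-series; mu = 9 gives D_9.

D_9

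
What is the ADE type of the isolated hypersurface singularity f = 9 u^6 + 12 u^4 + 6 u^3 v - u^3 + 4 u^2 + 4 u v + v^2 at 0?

A_2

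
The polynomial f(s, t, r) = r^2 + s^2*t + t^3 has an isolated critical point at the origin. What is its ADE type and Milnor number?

The Hessian of f at 0 has rank 1. Corank 2; j^3 = t*(s^2 + t^2) splits into three distinct lines over C (the quadratic factor has nonzero discriminant), so D_4.

Type D4, Milnor number mu = 4.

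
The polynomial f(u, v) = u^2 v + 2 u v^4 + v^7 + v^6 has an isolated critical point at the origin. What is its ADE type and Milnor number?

The Hessian of f at 0 has rank 0. Corank 2; j^3 = u^2*v has shape L^2 M (L != M), so D-series; mu = 7 gives D_7.

Type D7, Milnor number mu = 7.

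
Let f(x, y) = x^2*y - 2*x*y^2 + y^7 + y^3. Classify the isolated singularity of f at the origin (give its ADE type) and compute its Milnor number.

Type D8, Milnor number mu = 8.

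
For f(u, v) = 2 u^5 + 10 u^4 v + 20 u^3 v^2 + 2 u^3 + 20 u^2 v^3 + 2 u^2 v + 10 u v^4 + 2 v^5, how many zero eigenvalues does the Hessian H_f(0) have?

2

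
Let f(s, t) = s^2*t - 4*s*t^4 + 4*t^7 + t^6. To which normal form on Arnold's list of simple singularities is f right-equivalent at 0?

The Hessian of f at 0 is [[0, 0], [0, 0]] with rank 0, so corank 2. A Groebner basis of the Jacobian ideal J(f) in C{s,t} is {-s*t/2 + t^4, s^3, s^2*t, s^2/3 + s*t^2}; counting standard monomials gives mu = 7. Corank 2; j^3 = s^2*t has shape L^2 M (L != M), so D-series; mu = 7 gives D_7.

D7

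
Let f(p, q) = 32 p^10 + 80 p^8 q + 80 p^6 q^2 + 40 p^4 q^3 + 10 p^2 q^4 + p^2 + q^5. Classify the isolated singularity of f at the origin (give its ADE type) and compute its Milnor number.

The Hessian of f at 0 is [[2, 0], [0, 0]] with rank 1, so corank 1. A Groebner basis of the Jacobian ideal J(f) in C{p,q} is {q^4, p}; counting standard monomials gives mu = 4. Corank 1: A-series; mu = 4 gives A_4.

Type A_{4}, Milnor number mu = 4.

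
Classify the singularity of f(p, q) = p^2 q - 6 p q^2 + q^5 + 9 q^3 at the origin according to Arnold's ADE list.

D6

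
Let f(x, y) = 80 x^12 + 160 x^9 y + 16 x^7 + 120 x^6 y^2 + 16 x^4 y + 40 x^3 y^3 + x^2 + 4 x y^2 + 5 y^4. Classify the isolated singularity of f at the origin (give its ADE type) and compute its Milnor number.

The Hessian of f at 0 has rank 1. Corank 1: A-series; mu = 3 gives A_3.

Type A_{3}, Milnor number mu = 3.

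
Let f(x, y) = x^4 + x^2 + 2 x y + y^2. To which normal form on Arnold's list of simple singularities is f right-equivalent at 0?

The Hessian of f at 0 is [[2, 2], [2, 2]] with rank 1, so corank 1. A Groebner basis of the Jacobian ideal J(f) in C{x,y} is {y^3, x + y}; counting standard monomials gives mu = 3. Corank 1: A-series; mu = 3 gives A_3.

A_{3}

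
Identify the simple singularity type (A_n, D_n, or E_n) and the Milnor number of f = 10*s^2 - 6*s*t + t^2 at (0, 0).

The Hessian of f at 0 is [[20, -6], [-6, 2]] with rank 2, so corank 0. A Groebner basis of the Jacobian ideal J(f) in C{s,t} is {s, t}; counting standard monomials gives mu = 1. Corank 0: nondegenerate Morse point, so A_1.

Type A_1, Milnor number mu = 1.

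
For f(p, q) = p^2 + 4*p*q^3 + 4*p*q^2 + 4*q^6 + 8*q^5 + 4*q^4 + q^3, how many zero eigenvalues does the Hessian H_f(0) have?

1

Hessian at 0 has rank 1.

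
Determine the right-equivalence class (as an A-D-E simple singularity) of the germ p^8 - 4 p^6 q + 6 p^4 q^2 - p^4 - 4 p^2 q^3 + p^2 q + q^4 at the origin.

The Hessian of f at 0 is [[0, 0], [0, 0]] with rank 0, so corank 2. A Groebner basis of the Jacobian ideal J(f) in C{p,q} is {p^3, p^2/4 + q^3, p*q}; counting standard monomials gives mu = 5. Corank 2; j^3 = p^2*q has shape L^2 M (L != M), so D-series; mu = 5 gives D_5.

D_{5}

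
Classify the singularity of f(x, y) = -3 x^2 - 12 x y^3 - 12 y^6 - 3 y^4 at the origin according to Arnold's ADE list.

A_3

The Hessian of f at 0 is [[-6, 0], [0, 0]] with rank 1, so corank 1. A Groebner basis of the Jacobian ideal J(f) in C{x,y} is {y^3, x}; counting standard monomials gives mu = 3. Corank 1: A-series; mu = 3 gives A_3.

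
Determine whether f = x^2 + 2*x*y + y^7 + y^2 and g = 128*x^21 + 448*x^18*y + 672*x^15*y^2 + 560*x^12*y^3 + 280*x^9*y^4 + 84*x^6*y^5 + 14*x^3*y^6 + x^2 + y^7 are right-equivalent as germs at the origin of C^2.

The Hessian of f at 0 has rank 1. Corank 1: A-series; mu = 6 gives A_6. The Hessian of g at 0 has rank 1. Corank 1: A-series; mu = 6 gives A_6. Both have type A_6, hence right-equivalent.

Yes.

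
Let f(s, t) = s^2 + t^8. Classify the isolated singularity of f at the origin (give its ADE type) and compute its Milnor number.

Type A_{7}, Milnor number mu = 7.

The Hessian of f at 0 is [[2, 0], [0, 0]] with rank 1, so corank 1. A Groebner basis of the Jacobian ideal J(f) in C{s,t} is {t^7, s}; counting standard monomials gives mu = 7. Corank 1: A-series; mu = 7 gives A_7.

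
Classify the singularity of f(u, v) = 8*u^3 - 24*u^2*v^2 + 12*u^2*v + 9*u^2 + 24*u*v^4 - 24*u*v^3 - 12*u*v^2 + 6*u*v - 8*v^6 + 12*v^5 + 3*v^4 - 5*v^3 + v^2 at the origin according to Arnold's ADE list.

The Hessian of f at 0 has rank 1. Corank 1: A-series; mu = 2 gives A_2.

A2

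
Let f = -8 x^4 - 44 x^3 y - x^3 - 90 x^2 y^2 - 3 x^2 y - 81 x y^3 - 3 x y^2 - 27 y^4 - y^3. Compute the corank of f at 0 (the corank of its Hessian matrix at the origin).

2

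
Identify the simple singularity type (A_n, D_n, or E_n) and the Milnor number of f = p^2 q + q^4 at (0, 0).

The Hessian of f at 0 has rank 0. Corank 2; j^3 = p^2*q has shape L^2 M (L != M), so D-series; mu = 5 gives D_5.

Type D_{5}, Milnor number mu = 5.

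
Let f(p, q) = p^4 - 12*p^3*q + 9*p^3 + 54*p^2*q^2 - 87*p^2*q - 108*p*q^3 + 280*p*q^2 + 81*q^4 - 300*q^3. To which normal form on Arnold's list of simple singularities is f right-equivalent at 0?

D_5

The Hessian of f at 0 has rank 0. Corank 2; j^3 = (p - 3*q)*(3*p - 10*q)^2 has shape L^2 M (L != M), so D-series; mu = 5 gives D_5.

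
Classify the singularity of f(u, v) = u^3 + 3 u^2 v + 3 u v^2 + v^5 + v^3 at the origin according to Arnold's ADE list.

E_{8}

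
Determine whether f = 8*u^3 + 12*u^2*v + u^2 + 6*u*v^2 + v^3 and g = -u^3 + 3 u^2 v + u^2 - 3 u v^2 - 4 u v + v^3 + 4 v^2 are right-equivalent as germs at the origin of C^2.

The Hessian of f at 0 has rank 1. Corank 1: A-series; mu = 2 gives A_2. The Hessian of g at 0 has rank 1. Corank 1: A-series; mu = 2 gives A_2. Both have type A_2, hence right-equivalent.

Yes.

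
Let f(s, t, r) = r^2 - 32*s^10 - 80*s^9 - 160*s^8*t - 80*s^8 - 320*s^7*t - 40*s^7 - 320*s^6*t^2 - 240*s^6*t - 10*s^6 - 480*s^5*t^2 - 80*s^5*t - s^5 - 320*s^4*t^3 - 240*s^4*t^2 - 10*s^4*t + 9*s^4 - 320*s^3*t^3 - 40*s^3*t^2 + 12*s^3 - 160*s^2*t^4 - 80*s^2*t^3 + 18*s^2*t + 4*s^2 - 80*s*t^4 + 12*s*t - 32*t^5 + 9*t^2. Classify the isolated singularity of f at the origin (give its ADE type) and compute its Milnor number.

Type A_4, Milnor number mu = 4.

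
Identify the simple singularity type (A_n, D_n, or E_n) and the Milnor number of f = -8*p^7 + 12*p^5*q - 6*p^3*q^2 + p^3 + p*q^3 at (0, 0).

Type E_{7}, Milnor number mu = 7.

The Hessian of f at 0 has rank 0. Corank 2; j^3 = p^3 is a perfect cube, so E-series; the 4-jet and mu = 7 give E_7.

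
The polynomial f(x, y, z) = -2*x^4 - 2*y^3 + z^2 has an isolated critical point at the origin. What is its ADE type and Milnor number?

Type E6, Milnor number mu = 6.

The Hessian of f at 0 has rank 1. Corank 2; j^3 = -2*y^3 is a perfect cube, so E-series; the 4-jet and mu = 6 give E_6.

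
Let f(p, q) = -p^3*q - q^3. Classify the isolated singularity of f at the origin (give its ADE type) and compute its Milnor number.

The Hessian of f at 0 has rank 0. Corank 2; j^3 = -q^3 is a perfect cube, so E-series; the 4-jet and mu = 7 give E_7.

Type E_7, Milnor number mu = 7.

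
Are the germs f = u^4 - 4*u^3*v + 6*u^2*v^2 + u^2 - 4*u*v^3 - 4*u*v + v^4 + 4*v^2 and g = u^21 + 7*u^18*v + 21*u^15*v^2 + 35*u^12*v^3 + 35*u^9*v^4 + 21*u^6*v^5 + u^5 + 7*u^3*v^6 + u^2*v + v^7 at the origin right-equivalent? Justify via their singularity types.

No.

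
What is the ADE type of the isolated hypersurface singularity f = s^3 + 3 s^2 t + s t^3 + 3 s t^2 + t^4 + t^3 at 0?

E7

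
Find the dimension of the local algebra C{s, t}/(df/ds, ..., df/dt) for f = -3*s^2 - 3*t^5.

4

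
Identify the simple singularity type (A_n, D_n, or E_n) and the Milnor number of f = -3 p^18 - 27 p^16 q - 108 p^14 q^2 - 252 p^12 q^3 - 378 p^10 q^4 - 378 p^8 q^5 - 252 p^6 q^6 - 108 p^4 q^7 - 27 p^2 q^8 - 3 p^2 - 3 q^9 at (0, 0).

Type A_{8}, Milnor number mu = 8.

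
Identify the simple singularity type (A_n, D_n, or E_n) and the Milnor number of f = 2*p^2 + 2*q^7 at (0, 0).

Type A_6, Milnor number mu = 6.

The Hessian of f at 0 has rank 1. Corank 1: A-series; mu = 6 gives A_6.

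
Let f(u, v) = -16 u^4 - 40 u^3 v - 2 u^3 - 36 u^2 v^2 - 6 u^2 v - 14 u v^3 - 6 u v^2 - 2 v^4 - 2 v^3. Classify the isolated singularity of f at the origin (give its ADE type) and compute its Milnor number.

Type E_7, Milnor number mu = 7.

The Hessian of f at 0 is [[0, 0], [0, 0]] with rank 0, so corank 2. A Groebner basis of the Jacobian ideal J(f) in C{u,v} is {3*u^2/4 + 3*u*v/2 + v^4 - v^3/4 + 3*v^2/4, u^3 + 9*u^2/4 + 9*u*v/2 + v^3/4 + 9*v^2/4, u^2*v - 7*u^2/4 - 7*u*v/2 - 5*v^3/12 - 7*v^2/4, u^2 + u*v^2 + 2*u*v + 2*v^3/3 + v^2}; counting standard monomials gives mu = 7. Corank 2; j^3 = -2*(u + v)^3 is a perfect cube, so E-series; the 4-jet and mu = 7 give E_7.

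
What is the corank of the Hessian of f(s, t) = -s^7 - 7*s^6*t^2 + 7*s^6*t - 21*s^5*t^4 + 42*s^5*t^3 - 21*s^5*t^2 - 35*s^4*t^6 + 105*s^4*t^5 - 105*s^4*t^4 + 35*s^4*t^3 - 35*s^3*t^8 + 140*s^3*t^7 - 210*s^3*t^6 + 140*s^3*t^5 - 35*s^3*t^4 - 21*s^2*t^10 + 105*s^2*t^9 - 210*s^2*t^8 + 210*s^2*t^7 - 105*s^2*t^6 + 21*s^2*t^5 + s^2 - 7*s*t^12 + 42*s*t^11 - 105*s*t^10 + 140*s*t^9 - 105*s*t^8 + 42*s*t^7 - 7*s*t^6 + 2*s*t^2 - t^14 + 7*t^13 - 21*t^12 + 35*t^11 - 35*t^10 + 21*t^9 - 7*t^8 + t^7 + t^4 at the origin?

1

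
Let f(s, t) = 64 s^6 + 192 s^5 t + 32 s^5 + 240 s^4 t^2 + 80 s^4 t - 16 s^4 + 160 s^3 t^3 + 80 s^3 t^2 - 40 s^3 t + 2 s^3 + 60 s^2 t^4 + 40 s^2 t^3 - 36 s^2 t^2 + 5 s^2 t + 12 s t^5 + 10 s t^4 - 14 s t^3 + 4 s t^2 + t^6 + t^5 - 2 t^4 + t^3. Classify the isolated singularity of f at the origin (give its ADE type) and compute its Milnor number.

The Hessian of f at 0 has rank 0. Corank 2; j^3 = (s + t)^2*(2*s + t) has shape L^2 M (L != M), so D-series; mu = 7 gives D_7.

Type D_{7}, Milnor number mu = 7.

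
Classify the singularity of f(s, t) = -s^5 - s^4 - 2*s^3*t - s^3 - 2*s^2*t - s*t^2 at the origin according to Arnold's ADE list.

D_5

The Hessian of f at 0 is [[0, 0], [0, 0]] with rank 0, so corank 2. A Groebner basis of the Jacobian ideal J(f) in C{s,t} is {s*t^2 - s*t/5 - t^2/5, s*t/5 + t^3 + t^2/5, s^2 + 6*s*t/5 + t^2/5}; counting standard monomials gives mu = 5. Corank 2; j^3 = -s*(s + t)^2 has shape L^2 M (L != M), so D-series; mu = 5 gives D_5.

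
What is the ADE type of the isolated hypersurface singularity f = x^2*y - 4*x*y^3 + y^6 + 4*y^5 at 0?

D7

The Hessian of f at 0 is [[0, 0], [0, 0]] with rank 0, so corank 2. A Groebner basis of the Jacobian ideal J(f) in C{x,y} is {x^3, x^2*y + 2*x^2/3 - 4*x*y^2/3, -x*y/2 + y^3}; counting standard monomials gives mu = 7. Corank 2; j^3 = x^2*y has shape L^2 M (L != M), so D-series; mu = 7 gives D_7.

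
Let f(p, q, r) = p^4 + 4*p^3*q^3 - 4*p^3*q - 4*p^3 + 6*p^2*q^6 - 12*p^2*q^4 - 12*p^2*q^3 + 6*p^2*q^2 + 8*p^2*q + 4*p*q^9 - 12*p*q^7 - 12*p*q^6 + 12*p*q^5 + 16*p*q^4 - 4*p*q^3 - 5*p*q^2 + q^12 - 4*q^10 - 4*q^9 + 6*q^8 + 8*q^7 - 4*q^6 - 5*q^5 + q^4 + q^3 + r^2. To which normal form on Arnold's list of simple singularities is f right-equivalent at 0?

D_{5}

The Hessian of f at 0 is [[0, 0, 0], [0, 0, 0], [0, 0, 2]] with rank 1, so corank 2. A Groebner basis of the Jacobian ideal J(f) in C{p,q,r} is {p*q^2 + 2*p*q - q^2, 4*p*q + q^3 - 2*q^2, p^2 - 3*p*q/2 + q^2/2, r}; counting standard monomials gives mu = 5. Corank 2; j^3 = -(p - q)*(2*p - q)^2 has shape L^2 M (L != M), so D-series; mu = 5 gives D_5.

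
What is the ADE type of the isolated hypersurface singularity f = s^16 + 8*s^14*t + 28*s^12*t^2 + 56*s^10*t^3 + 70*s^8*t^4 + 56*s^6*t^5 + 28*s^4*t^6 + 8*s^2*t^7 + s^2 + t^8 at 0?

A7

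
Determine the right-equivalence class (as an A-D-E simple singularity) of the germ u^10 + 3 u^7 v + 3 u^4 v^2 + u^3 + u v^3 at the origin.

The Hessian of f at 0 is [[0, 0], [0, 0]] with rank 0, so corank 2. A Groebner basis of the Jacobian ideal J(f) in C{u,v} is {u^3, u*v^2, 3*u^2 + v^3}; counting standard monomials gives mu = 7. Corank 2; j^3 = u^3 is a perfect cube, so E-series; the 4-jet and mu = 7 give E_7.

E_{7}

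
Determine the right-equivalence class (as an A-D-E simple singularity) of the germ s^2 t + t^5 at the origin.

D_6

The Hessian of f at 0 has rank 0. Corank 2; j^3 = s^2*t has shape L^2 M (L != M), so D-series; mu = 6 gives D_6.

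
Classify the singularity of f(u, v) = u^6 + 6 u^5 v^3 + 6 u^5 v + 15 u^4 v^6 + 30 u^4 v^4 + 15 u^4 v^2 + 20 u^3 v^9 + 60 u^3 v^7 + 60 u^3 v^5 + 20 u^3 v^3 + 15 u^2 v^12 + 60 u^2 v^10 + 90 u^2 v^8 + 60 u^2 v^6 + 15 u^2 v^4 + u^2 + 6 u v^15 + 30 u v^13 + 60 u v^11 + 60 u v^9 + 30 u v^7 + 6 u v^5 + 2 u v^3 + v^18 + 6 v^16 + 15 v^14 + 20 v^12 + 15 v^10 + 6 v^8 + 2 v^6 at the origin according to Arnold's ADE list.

A_{5}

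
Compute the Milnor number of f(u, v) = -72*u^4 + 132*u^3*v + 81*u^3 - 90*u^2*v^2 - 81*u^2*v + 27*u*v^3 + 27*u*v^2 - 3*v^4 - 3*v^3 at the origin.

7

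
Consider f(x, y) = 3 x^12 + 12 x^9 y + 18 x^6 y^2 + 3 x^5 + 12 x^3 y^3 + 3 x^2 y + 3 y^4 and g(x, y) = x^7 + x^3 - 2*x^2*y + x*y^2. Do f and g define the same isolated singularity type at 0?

The Hessian of f at 0 is [[0, 0], [0, 0]] with rank 0, so corank 2. A Groebner basis of the Jacobian ideal J(f) in C{x,y} is {x^3, x^2/4 + y^3, x*y}; counting standard monomials gives mu = 5. Corank 2; j^3 = 3*x^2*y has shape L^2 M (L != M), so D-series; mu = 5 gives D_5. The Hessian of g at 0 is [[0, 0], [0, 0]] with rank 0, so corank 2. A Groebner basis of the Jacobian ideal J(g) in C{x,y} is {-x*y/7 + y^6 + y^2/7, x*y^2 - y^3, x^2 - x*y}; counting standard monomials gives mu = 8. Corank 2; j^3 = x*(x - y)^2 has shape L^2 M (L != M), so D-series; mu = 8 gives D_8. f is D_5 but g is D_8, hence not right-equivalent.

No.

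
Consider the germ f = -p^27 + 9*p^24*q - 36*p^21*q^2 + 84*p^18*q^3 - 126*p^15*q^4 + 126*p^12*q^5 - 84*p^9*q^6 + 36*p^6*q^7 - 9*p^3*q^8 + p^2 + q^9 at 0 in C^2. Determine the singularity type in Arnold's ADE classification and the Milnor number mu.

Type A8, Milnor number mu = 8.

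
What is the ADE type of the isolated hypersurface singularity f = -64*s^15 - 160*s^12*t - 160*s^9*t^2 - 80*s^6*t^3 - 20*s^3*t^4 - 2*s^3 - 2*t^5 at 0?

The Hessian of f at 0 has rank 0. Corank 2; j^3 = -2*s^3 is a perfect cube, so E-series; the 5-jet and mu = 8 give E_8.

E8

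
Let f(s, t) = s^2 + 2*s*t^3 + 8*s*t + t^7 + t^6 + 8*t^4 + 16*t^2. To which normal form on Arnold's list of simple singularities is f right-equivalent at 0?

A6

The Hessian of f at 0 has rank 1. Corank 1: A-series; mu = 6 gives A_6.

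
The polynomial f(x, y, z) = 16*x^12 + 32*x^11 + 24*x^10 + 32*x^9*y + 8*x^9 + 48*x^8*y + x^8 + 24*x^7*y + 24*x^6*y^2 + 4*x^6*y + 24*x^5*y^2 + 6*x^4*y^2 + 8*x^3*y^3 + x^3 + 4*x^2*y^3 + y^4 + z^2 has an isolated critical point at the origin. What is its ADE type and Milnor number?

Type E_6, Milnor number mu = 6.

The Hessian of f at 0 has rank 1. Corank 2; j^3 = x^3 is a perfect cube, so E-series; the 4-jet and mu = 6 give E_6.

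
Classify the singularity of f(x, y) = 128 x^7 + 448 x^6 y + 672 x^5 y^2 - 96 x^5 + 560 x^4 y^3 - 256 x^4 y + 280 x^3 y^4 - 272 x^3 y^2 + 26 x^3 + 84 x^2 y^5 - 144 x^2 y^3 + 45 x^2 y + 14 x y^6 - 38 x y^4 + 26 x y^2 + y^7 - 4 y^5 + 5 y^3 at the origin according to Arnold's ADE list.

D4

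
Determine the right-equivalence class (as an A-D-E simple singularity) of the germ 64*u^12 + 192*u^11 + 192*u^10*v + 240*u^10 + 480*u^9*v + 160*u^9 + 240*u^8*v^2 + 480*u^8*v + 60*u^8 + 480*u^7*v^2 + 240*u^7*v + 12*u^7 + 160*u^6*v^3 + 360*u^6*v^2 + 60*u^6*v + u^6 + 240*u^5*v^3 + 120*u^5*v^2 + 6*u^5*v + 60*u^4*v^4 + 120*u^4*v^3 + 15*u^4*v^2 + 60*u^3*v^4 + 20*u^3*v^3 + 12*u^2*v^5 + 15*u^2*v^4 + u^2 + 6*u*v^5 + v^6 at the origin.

The Hessian of f at 0 has rank 1. Corank 1: A-series; mu = 5 gives A_5.

A_{5}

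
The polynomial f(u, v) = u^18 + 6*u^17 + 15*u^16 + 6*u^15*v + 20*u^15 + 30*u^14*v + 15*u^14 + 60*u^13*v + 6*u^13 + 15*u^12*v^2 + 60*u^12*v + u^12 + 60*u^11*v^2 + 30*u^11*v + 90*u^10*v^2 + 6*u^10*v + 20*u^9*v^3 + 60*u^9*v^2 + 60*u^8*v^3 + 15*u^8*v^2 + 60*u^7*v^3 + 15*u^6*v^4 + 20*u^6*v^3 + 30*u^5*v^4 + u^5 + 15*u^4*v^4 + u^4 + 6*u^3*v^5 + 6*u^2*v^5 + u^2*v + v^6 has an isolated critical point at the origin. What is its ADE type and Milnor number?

Type D_{7}, Milnor number mu = 7.

The Hessian of f at 0 has rank 0. Corank 2; j^3 = u^2*v has shape L^2 M (L != M), so D-series; mu = 7 gives D_7.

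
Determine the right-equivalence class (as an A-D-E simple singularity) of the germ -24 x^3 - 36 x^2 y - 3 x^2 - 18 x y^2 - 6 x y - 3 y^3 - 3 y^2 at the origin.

The Hessian of f at 0 is [[-6, -6], [-6, -6]] with rank 1, so corank 1. A Groebner basis of the Jacobian ideal J(f) in C{x,y} is {y^2, x + y}; counting standard monomials gives mu = 2. Corank 1: A-series; mu = 2 gives A_2.

A_2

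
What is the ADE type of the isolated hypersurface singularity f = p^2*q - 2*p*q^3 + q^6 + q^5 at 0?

The Hessian of f at 0 is [[0, 0], [0, 0]] with rank 0, so corank 2. A Groebner basis of the Jacobian ideal J(f) in C{p,q} is {p^3, p^2*q + p^2/6 - p*q^2/6, -p*q + q^3}; counting standard monomials gives mu = 7. Corank 2; j^3 = p^2*q has shape L^2 M (L != M), so D-series; mu = 7 gives D_7.

D_7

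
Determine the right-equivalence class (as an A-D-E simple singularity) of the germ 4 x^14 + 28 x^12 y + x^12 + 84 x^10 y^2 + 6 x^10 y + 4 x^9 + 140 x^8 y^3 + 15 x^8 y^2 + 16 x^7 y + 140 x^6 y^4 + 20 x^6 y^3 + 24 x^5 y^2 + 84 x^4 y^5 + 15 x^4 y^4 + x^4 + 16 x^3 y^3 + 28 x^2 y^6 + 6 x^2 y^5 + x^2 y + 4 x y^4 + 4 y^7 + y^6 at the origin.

D_7

The Hessian of f at 0 is [[0, 0], [0, 0]] with rank 0, so corank 2. A Groebner basis of the Jacobian ideal J(f) in C{x,y} is {x*y/2 + y^4, x^3, x^2*y, -x^2/3 + x*y^2}; counting standard monomials gives mu = 7. Corank 2; j^3 = x^2*y has shape L^2 M (L != M), so D-series; mu = 7 gives D_7.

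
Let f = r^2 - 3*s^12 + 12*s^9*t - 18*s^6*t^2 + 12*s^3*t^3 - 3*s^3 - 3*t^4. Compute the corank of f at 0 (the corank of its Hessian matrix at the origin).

2

Hessian at 0 has rank 1.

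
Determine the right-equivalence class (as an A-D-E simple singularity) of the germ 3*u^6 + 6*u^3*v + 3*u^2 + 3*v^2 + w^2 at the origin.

A1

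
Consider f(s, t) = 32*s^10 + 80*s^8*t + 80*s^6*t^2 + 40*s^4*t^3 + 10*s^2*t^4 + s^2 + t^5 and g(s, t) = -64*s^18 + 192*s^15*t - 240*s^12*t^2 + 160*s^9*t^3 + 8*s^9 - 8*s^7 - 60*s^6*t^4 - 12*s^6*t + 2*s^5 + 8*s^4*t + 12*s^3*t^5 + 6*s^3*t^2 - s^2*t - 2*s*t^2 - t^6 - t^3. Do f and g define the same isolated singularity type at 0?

No.

The Hessian of f at 0 is [[2, 0], [0, 0]] with rank 1, so corank 1. A Groebner basis of the Jacobian ideal J(f) in C{s,t} is {t^4, s}; counting standard monomials gives mu = 4. Corank 1: A-series; mu = 4 gives A_4. The Hessian of g at 0 is [[0, 0], [0, 0]] with rank 0, so corank 2. A Groebner basis of the Jacobian ideal J(g) in C{s,t} is {s*t/2 + t^4 + t^2/2, s^3 - s^2 - 2*s*t + t^3 - t^2, s^2*t + 2*s^2/3 + 4*s*t/3 - t^3 + 2*t^2/3, -s^2/3 + s*t^2 - 2*s*t/3 + t^3 - t^2/3}; counting standard monomials gives mu = 7. Corank 2; j^3 = -t*(s + t)^2 has shape L^2 M (L != M), so D-series; mu = 7 gives D_7. f is A_4 but g is D_7, hence not right-equivalent.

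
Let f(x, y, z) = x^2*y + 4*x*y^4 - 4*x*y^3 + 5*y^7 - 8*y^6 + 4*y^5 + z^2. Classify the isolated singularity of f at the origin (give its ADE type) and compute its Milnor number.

Type D_{8}, Milnor number mu = 8.

The Hessian of f at 0 is [[0, 0, 0], [0, 0, 0], [0, 0, 2]] with rank 1, so corank 2. A Groebner basis of the Jacobian ideal J(f) in C{x,y,z} is {-2*x^2/3 + x*y^3 + 11*x*y^2/3 + 7*x*y/3 - 14*y^3/3, x*y/2 + y^4 - y^3, x^3 + 8*x^2/3 - 32*x*y^2/3 - 16*x*y/3 + 32*y^3/3, x^2*y - 8*x^2/3 + 38*x*y^2/3 + 22*x*y/3 - 44*y^3/3, z}; counting standard monomials gives mu = 8. Corank 2; j^3 = x^2*y has shape L^2 M (L != M), so D-series; mu = 8 gives D_8.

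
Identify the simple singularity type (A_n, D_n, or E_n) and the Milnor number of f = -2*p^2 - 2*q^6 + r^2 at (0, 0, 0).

The Hessian of f at 0 is [[-4, 0, 0], [0, 0, 0], [0, 0, 2]] with rank 2, so corank 1. A Groebner basis of the Jacobian ideal J(f) in C{p,q,r} is {q^5, p, r}; counting standard monomials gives mu = 5. Corank 1: A-series; mu = 5 gives A_5.

Type A_{5}, Milnor number mu = 5.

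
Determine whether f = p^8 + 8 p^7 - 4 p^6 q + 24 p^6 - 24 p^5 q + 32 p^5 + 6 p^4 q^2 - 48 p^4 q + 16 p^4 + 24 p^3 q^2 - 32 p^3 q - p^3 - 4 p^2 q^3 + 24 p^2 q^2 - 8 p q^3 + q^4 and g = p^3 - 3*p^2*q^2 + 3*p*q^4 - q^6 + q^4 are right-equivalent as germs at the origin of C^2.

Yes.

The Hessian of f at 0 has rank 0. Corank 2; j^3 = -p^3 is a perfect cube, so E-series; the 4-jet and mu = 6 give E_6. The Hessian of g at 0 has rank 0. Corank 2; j^3 = p^3 is a perfect cube, so E-series; the 4-jet and mu = 6 give E_6. Both have type E_6, hence right-equivalent.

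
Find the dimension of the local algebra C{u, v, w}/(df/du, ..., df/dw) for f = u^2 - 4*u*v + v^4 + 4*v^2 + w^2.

The Hessian of f at 0 is [[2, -4, 0], [-4, 8, 0], [0, 0, 2]] with rank 2, so corank 1. A Groebner basis of the Jacobian ideal J(f) in C{u,v,w} is {v^3, u - 2*v, w}; counting standard monomials gives mu = 3. Corank 1: A-series; mu = 3 gives A_3.

3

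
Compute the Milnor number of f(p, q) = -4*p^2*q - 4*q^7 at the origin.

8

The Hessian of f at 0 has rank 0. Corank 2; j^3 = -4*p^2*q has shape L^2 M (L != M), so D-series; mu = 8 gives D_8.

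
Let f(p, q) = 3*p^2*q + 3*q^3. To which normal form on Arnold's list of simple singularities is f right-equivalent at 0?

D4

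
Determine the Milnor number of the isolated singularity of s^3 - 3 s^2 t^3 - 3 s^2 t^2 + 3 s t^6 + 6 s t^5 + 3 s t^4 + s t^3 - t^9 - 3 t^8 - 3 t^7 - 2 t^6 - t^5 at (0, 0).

7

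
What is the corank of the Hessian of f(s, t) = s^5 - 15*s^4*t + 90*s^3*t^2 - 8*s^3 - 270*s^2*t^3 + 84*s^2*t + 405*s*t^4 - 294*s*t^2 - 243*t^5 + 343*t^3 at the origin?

2

The Hessian at 0 is [[0, 0], [0, 0]] of rank 0; hence corank 2.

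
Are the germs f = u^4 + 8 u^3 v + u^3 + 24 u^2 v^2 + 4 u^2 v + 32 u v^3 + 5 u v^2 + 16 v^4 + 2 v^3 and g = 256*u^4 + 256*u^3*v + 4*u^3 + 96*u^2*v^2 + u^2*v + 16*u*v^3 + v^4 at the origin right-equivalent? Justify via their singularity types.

The Hessian of f at 0 has rank 0. Corank 2; j^3 = (u + v)^2*(u + 2*v) has shape L^2 M (L != M), so D-series; mu = 5 gives D_5. The Hessian of g at 0 has rank 0. Corank 2; j^3 = u^2*(4*u + v) has shape L^2 M (L != M), so D-series; mu = 5 gives D_5. Both have type D_5, hence right-equivalent.

Yes.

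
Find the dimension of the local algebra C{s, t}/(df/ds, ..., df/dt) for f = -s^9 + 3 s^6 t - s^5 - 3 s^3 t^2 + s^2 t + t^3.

The Hessian of f at 0 is [[0, 0], [0, 0]] with rank 0, so corank 2. A Groebner basis of the Jacobian ideal J(f) in C{s,t} is {t^3, s^2 + 3*t^2, s*t}; counting standard monomials gives mu = 4. Corank 2; j^3 = t*(s^2 + t^2) splits into three distinct lines over C (the quadratic factor has nonzero discriminant), so D_4.

4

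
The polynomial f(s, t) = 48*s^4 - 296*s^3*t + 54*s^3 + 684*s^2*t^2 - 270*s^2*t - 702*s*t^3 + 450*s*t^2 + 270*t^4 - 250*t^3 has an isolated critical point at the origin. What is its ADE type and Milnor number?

Type E7, Milnor number mu = 7.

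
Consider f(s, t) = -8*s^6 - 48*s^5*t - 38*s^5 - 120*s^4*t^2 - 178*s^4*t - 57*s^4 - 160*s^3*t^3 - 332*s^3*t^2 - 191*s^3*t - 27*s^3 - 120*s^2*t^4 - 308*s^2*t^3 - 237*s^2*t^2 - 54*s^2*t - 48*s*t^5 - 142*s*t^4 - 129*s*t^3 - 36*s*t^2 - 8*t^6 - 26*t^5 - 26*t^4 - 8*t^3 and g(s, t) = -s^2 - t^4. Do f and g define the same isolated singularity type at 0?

No.

The Hessian of f at 0 is [[0, 0], [0, 0]] with rank 0, so corank 2. A Groebner basis of the Jacobian ideal J(f) in C{s,t} is {-19683*s^2/125 - 26244*s*t/125 + t^4 - 27*t^3/125 - 8748*t^2/125, s^3 + 1674*s^2/125 + 2232*s*t/125 + 118*t^3/375 + 744*t^2/125, s^2*t - 1701*s^2/125 - 2268*s*t/125 - 521*t^3/1125 - 756*t^2/125, 1296*s^2/125 + s*t^2 + 1728*s*t/125 + 766*t^3/1125 + 576*t^2/125}; counting standard monomials gives mu = 7. Corank 2; j^3 = -(3*s + 2*t)^3 is a perfect cube, so E-series; the 4-jet and mu = 7 give E_7. The Hessian of g at 0 is [[-2, 0], [0, 0]] with rank 1, so corank 1. A Groebner basis of the Jacobian ideal J(g) in C{s,t} is {t^3, s}; counting standard monomials gives mu = 3. Corank 1: A-series; mu = 3 gives A_3. f is E_7 but g is A_3, hence not right-equivalent.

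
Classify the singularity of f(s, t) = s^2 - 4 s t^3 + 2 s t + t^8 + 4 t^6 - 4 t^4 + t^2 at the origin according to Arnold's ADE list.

A_{7}

The Hessian of f at 0 has rank 1. Corank 1: A-series; mu = 7 gives A_7.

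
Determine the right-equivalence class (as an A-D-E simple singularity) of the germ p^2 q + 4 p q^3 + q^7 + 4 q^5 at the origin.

D_8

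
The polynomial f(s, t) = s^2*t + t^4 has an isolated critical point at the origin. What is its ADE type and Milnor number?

The Hessian of f at 0 has rank 0. Corank 2; j^3 = s^2*t has shape L^2 M (L != M), so D-series; mu = 5 gives D_5.

Type D5, Milnor number mu = 5.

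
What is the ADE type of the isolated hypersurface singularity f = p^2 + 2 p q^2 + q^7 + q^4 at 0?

A6

The Hessian of f at 0 is [[2, 0], [0, 0]] with rank 1, so corank 1. A Groebner basis of the Jacobian ideal J(f) in C{p,q} is {p^3, p + q^2}; counting standard monomials gives mu = 6. Corank 1: A-series; mu = 6 gives A_6.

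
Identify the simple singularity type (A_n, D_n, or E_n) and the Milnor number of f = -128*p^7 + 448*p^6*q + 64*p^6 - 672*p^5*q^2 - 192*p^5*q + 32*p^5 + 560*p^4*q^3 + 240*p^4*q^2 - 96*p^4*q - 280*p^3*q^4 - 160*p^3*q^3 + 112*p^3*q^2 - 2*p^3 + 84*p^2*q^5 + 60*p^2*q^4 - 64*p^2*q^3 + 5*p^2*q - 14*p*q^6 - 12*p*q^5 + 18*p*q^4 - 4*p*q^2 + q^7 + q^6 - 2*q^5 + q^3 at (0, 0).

The Hessian of f at 0 has rank 0. Corank 2; j^3 = -(p - q)^2*(2*p - q) has shape L^2 M (L != M), so D-series; mu = 7 gives D_7.

Type D_{7}, Milnor number mu = 7.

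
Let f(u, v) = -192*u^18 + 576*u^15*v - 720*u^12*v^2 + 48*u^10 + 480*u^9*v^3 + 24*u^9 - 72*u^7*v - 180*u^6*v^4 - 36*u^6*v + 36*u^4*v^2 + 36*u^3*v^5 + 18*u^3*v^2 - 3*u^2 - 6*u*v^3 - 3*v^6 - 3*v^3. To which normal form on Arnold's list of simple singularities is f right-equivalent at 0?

A_2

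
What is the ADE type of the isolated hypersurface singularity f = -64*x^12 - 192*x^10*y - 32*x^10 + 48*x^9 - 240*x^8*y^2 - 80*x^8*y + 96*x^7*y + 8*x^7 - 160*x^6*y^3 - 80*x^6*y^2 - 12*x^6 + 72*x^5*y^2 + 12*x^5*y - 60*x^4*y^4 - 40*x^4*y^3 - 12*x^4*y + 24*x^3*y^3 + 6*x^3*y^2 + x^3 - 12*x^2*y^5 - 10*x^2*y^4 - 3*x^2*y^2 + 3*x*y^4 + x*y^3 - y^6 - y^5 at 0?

The Hessian of f at 0 is [[0, 0], [0, 0]] with rank 0, so corank 2. A Groebner basis of the Jacobian ideal J(f) in C{x,y} is {-x^2 + y^4 - y^3/3, x^3, x^2*y + x^2/3 + y^3/9, -x^2 + x*y^2 - y^3/3}; counting standard monomials gives mu = 7. Corank 2; j^3 = x^3 is a perfect cube, so E-series; the 4-jet and mu = 7 give E_7.

E_7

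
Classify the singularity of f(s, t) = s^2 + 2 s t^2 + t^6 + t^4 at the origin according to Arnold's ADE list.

The Hessian of f at 0 has rank 1. Corank 1: A-series; mu = 5 gives A_5.

A5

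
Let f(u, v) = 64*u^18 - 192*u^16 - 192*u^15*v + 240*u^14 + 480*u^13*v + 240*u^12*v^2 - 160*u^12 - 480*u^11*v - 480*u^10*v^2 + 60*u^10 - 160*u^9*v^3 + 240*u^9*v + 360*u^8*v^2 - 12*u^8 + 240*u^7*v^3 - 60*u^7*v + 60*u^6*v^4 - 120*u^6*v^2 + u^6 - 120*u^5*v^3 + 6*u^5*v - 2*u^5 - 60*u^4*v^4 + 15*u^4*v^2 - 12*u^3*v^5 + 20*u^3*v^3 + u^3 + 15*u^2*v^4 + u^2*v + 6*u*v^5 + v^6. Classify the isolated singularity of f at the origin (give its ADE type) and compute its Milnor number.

Type D_7, Milnor number mu = 7.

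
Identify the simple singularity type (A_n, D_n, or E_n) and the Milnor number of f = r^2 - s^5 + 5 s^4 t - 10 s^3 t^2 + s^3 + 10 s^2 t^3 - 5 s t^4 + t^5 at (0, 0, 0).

The Hessian of f at 0 is [[0, 0, 0], [0, 0, 0], [0, 0, 2]] with rank 1, so corank 2. A Groebner basis of the Jacobian ideal J(f) in C{s,t,r} is {t^5, s*t^3 - t^4/4, s^2, r}; counting standard monomials gives mu = 8. Corank 2; j^3 = s^3 is a perfect cube, so E-series; the 5-jet and mu = 8 give E_8.

Type E_8, Milnor number mu = 8.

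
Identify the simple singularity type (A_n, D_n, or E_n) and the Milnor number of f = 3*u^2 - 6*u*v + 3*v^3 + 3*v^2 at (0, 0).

Type A2, Milnor number mu = 2.

The Hessian of f at 0 is [[6, -6], [-6, 6]] with rank 1, so corank 1. A Groebner basis of the Jacobian ideal J(f) in C{u,v} is {v^2, u - v}; counting standard monomials gives mu = 2. Corank 1: A-series; mu = 2 gives A_2.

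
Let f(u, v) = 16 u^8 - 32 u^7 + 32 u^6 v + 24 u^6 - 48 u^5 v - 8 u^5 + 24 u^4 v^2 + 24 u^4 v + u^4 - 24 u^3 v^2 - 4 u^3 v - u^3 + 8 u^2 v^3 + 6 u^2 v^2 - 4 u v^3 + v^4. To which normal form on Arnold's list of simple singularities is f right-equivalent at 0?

The Hessian of f at 0 has rank 0. Corank 2; j^3 = -u^3 is a perfect cube, so E-series; the 4-jet and mu = 6 give E_6.

E_6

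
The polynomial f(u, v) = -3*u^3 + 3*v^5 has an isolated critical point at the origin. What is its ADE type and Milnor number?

Type E8, Milnor number mu = 8.

The Hessian of f at 0 is [[0, 0], [0, 0]] with rank 0, so corank 2. A Groebner basis of the Jacobian ideal J(f) in C{u,v} is {v^4, u^2}; counting standard monomials gives mu = 8. Corank 2; j^3 = -3*u^3 is a perfect cube, so E-series; the 5-jet and mu = 8 give E_8.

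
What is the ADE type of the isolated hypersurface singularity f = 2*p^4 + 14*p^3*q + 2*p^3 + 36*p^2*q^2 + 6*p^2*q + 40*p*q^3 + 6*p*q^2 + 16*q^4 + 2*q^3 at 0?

E7

The Hessian of f at 0 is [[0, 0], [0, 0]] with rank 0, so corank 2. A Groebner basis of the Jacobian ideal J(f) in C{p,q} is {3*p^2 + 6*p*q + q^4 + q^3 + 3*q^2, p^3 + 9*p^2 + 18*p*q + 4*q^3 + 9*q^2, p^2*q - 5*p^2 - 10*p*q - 8*q^3/3 - 5*q^2, 2*p^2 + p*q^2 + 4*p*q + 5*q^3/3 + 2*q^2}; counting standard monomials gives mu = 7. Corank 2; j^3 = 2*(p + q)^3 is a perfect cube, so E-series; the 4-jet and mu = 7 give E_7.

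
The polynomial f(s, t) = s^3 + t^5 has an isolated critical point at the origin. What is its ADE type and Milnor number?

The Hessian of f at 0 has rank 0. Corank 2; j^3 = s^3 is a perfect cube, so E-series; the 5-jet and mu = 8 give E_8.

Type E_8, Milnor number mu = 8.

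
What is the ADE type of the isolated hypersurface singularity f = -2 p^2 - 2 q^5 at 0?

A_{4}

The Hessian of f at 0 has rank 1. Corank 1: A-series; mu = 4 gives A_4.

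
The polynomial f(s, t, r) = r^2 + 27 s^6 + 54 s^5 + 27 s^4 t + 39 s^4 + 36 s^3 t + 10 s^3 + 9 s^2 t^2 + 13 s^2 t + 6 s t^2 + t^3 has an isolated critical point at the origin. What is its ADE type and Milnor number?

Type D_{4}, Milnor number mu = 4.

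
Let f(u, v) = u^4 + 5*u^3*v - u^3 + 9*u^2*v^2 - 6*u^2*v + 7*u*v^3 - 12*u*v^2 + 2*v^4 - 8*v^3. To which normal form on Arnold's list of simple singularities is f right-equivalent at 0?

E_7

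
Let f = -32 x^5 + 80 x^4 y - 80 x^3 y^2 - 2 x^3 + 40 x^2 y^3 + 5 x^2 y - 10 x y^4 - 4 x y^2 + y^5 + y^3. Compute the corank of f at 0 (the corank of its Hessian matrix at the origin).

Hessian at 0 has rank 0.

2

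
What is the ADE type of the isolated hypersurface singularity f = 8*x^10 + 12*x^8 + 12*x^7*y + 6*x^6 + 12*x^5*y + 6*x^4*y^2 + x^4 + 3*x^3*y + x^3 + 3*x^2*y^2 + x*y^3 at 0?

E_{7}

The Hessian of f at 0 is [[0, 0], [0, 0]] with rank 0, so corank 2. A Groebner basis of the Jacobian ideal J(f) in C{x,y} is {3*x^2 + y^4 + y^3, x^3, x^2*y - x^2 - y^3/3, 2*x^2 + x*y^2 + 2*y^3/3}; counting standard monomials gives mu = 7. Corank 2; j^3 = x^3 is a perfect cube, so E-series; the 4-jet and mu = 7 give E_7.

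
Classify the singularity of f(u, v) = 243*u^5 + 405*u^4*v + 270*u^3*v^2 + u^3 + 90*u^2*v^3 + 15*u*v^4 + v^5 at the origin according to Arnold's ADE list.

E_{8}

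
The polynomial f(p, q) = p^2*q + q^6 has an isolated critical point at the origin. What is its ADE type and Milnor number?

Type D_7, Milnor number mu = 7.

The Hessian of f at 0 has rank 0. Corank 2; j^3 = p^2*q has shape L^2 M (L != M), so D-series; mu = 7 gives D_7.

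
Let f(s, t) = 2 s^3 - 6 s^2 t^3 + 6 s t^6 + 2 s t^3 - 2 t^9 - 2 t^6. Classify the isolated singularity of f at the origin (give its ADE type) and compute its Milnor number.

Type E_{7}, Milnor number mu = 7.

The Hessian of f at 0 has rank 0. Corank 2; j^3 = 2*s^3 is a perfect cube, so E-series; the 4-jet and mu = 7 give E_7.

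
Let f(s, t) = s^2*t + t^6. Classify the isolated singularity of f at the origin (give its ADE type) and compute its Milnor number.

Type D_7, Milnor number mu = 7.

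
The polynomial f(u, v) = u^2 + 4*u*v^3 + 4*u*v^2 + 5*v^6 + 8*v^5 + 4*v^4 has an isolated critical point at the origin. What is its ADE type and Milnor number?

Type A_{5}, Milnor number mu = 5.

The Hessian of f at 0 is [[2, 0], [0, 0]] with rank 1, so corank 1. A Groebner basis of the Jacobian ideal J(f) in C{u,v} is {u*v^2 - u*v + u + 2*v^2, u/2 + v^3 + v^2, u^2 + 2*u*v - 2*u - 4*v^2}; counting standard monomials gives mu = 5. Corank 1: A-series; mu = 5 gives A_5.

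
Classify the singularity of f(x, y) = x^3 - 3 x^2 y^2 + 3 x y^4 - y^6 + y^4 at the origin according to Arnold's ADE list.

The Hessian of f at 0 has rank 0. Corank 2; j^3 = x^3 is a perfect cube, so E-series; the 4-jet and mu = 6 give E_6.

E_{6}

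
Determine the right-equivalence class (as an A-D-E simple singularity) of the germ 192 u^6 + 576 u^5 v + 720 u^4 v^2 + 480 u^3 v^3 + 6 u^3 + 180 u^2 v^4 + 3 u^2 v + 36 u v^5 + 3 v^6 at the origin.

D7

The Hessian of f at 0 has rank 0. Corank 2; j^3 = 3*u^2*(2*u + v) has shape L^2 M (L != M), so D-series; mu = 7 gives D_7.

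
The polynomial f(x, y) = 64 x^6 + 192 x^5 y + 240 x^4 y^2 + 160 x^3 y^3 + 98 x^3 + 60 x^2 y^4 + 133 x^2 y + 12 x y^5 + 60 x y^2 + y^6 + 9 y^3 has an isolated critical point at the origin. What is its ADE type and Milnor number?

The Hessian of f at 0 has rank 0. Corank 2; j^3 = (2*x + y)*(7*x + 3*y)^2 has shape L^2 M (L != M), so D-series; mu = 7 gives D_7.

Type D_{7}, Milnor number mu = 7.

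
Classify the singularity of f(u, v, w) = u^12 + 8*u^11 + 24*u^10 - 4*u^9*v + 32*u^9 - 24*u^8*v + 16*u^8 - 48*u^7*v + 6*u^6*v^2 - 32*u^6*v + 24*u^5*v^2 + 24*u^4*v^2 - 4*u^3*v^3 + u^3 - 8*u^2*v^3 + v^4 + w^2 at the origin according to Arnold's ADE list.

The Hessian of f at 0 is [[0, 0, 0], [0, 0, 0], [0, 0, 2]] with rank 1, so corank 2. A Groebner basis of the Jacobian ideal J(f) in C{u,v,w} is {v^3, u^2, w}; counting standard monomials gives mu = 6. Corank 2; j^3 = u^3 is a perfect cube, so E-series; the 4-jet and mu = 6 give E_6.

E_{6}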